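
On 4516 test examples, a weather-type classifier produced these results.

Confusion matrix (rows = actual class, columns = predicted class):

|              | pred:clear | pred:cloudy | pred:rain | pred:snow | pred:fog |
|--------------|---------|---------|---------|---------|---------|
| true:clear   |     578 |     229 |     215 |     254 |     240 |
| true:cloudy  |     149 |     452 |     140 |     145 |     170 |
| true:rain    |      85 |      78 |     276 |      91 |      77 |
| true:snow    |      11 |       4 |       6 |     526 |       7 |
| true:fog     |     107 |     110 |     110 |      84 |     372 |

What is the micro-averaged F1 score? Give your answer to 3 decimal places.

0.488

Micro-averaging pools counts across classes: ΣTP=2204, ΣFP=2312, ΣFN=2312.
Micro-F1 score = 2·TP/(2·TP+FP+FN) on pooled counts = 0.488 (equals overall accuracy in single-label multiclass).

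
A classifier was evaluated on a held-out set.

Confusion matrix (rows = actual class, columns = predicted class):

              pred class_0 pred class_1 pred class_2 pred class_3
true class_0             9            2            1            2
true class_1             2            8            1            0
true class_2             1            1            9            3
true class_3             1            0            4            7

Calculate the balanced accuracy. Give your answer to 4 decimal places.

Balanced accuracy = mean of per-class recall.
  class_0: recall = 9/14 = 0.64286
  class_1: recall = 8/11 = 0.72727
  class_2: recall = 9/14 = 0.64286
  class_3: recall = 7/12 = 0.58333
Mean = (0.64286 + 0.72727 + 0.64286 + 0.58333) / 4 = 0.6491

0.6491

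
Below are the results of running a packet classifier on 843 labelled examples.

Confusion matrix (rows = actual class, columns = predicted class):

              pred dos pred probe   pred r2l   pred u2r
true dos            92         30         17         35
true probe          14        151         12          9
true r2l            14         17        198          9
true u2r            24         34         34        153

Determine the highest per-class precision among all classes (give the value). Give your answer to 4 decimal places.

Per-class precision (TP/(TP+FP)):
  dos: TP=92, FP=14+14+24=52 → 92/144 = 0.63889
  probe: TP=151, FP=30+17+34=81 → 151/232 = 0.65086
  r2l: TP=198, FP=17+12+34=63 → 198/261 = 0.75862
  u2r: TP=153, FP=35+9+9=53 → 153/206 = 0.74272
Highest is class 'r2l' with precision = 0.7586.

0.7586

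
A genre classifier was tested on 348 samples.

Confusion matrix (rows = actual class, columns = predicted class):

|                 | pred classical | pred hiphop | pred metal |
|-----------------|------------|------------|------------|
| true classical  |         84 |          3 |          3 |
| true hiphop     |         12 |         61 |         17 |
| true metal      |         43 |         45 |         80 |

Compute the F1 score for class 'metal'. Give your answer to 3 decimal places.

Take TP from the diagonal, FP from the rest of the 'metal' prediction marginal, FN from the rest of the 'metal' actual marginal.
F1 score = 2·TP/(2·TP+FP+FN).
metal: TP=80, FP=3+17=20, FN=43+45=88 → 160/268 = 0.5970

0.597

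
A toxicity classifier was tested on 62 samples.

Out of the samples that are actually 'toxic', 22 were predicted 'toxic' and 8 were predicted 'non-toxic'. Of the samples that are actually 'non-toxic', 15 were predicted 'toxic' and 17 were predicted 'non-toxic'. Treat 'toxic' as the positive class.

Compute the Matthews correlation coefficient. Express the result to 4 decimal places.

0.2695

MCC = (TP·TN − FP·FN) / √((TP+FP)(TP+FN)(TN+FP)(TN+FN))
Numerator = 22·17 − 15·8 = 254
Denominator = √(37·30·32·25) = √888000 = 942.3375
MCC = 254 / 942.3375 = 0.2695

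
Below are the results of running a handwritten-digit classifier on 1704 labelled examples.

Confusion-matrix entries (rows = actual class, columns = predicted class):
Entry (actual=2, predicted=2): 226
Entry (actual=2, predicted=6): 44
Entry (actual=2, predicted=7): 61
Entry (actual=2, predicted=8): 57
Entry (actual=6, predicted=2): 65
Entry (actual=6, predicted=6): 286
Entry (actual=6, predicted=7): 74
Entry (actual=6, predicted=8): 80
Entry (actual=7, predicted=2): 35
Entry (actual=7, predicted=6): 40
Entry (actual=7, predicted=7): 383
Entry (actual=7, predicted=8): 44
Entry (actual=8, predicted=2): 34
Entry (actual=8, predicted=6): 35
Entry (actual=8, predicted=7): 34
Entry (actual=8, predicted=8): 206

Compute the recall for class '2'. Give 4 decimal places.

0.5825

Treat '2' as positive and all other classes as negative.
recall = TP/(TP+FN).
2: TP=226, FN=44+61+57=162 → 226/388 = 0.58247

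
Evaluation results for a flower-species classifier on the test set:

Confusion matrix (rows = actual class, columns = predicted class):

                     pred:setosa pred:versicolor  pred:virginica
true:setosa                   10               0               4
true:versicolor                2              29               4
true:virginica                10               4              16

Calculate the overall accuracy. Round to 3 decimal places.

0.696

Accuracy = trace / total = (10+29+16=55) / 79 = 55/79 = 0.696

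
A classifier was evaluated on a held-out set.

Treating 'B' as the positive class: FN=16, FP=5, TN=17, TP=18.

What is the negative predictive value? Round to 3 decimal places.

0.515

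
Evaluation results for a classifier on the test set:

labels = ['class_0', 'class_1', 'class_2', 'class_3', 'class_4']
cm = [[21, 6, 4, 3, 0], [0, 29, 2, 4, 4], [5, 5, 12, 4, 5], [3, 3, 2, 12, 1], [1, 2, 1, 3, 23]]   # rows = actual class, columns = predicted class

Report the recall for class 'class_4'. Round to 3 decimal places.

0.767

One-vs-rest for 'class_4': TP = diagonal; FP = other classes predicted 'class_4'; FN = 'class_4' predicted as other.
recall = TP/(TP+FN).
class_4: TP=23, FN=1+2+1+3=7 → 23/30 = 0.7667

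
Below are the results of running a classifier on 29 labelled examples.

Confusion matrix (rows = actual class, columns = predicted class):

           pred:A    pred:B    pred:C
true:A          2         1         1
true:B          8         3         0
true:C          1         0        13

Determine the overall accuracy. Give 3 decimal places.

Accuracy = trace / total = (2+3+13=18) / 29 = 18/29 = 0.621

0.621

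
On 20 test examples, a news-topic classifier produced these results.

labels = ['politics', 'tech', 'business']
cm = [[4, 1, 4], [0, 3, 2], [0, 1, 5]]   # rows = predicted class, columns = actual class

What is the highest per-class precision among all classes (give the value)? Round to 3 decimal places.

0.833

Per-class precision (TP/(TP+FP)):
  politics: TP=4, FP=1+4=5 → 4/9 = 0.4444
  tech: TP=3, FP=0+2=2 → 3/5 = 0.6000
  business: TP=5, FP=0+1=1 → 5/6 = 0.8333
Highest is class 'business' with precision = 0.833.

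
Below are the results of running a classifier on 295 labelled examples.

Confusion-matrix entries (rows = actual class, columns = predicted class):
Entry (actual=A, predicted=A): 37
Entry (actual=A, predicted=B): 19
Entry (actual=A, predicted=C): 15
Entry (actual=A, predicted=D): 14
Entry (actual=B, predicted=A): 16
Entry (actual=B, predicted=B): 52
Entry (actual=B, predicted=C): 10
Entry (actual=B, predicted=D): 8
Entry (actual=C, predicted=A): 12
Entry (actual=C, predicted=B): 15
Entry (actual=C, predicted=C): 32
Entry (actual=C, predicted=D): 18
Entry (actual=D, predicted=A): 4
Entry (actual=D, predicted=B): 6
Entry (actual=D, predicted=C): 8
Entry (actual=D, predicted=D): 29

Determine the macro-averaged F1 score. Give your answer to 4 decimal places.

0.5039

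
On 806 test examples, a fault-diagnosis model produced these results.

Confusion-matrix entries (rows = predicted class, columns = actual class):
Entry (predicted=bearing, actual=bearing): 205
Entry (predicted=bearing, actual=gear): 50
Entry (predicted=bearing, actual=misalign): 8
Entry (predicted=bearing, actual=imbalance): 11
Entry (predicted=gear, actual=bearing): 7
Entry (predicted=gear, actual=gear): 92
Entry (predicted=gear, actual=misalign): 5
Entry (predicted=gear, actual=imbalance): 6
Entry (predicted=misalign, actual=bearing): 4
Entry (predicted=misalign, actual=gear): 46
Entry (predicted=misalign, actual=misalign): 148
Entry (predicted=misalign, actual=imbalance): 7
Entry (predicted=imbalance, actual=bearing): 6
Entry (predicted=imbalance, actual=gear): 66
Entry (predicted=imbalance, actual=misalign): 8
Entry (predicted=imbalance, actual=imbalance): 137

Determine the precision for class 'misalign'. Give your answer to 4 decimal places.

0.7220

One-vs-rest for 'misalign': TP = diagonal; FP = other classes predicted 'misalign'; FN = 'misalign' predicted as other.
precision = TP/(TP+FP).
misalign: TP=148, FP=4+46+7=57 → 148/205 = 0.72195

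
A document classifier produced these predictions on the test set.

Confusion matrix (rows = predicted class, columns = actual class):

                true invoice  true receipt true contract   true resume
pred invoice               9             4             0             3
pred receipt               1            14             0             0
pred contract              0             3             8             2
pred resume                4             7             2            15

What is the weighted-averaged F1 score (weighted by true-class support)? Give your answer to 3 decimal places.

0.640

Per-class F1 score (2·TP/(2·TP+FP+FN)):
  invoice: TP=9, FP=4+0+3=7, FN=1+0+4=5 → 18/30 = 0.6000
  receipt: TP=14, FP=1+0+0=1, FN=4+3+7=14 → 28/43 = 0.6512
  contract: TP=8, FP=0+3+2=5, FN=0+0+2=2 → 16/23 = 0.6957
  resume: TP=15, FP=4+7+2=13, FN=3+0+2=5 → 30/48 = 0.6250
Weighted-F1 score = Σ (supportᵢ/N)·F1 scoreᵢ with N=72: (14/72)·0.6000 + (28/72)·0.6512 + (10/72)·0.6957 + (20/72)·0.6250 = 0.640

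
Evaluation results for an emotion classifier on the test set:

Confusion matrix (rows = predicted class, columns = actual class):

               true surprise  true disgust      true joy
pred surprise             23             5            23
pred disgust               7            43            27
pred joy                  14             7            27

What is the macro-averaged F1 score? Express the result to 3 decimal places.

0.523

Per-class F1 score (2·TP/(2·TP+FP+FN)):
  surprise: TP=23, FP=5+23=28, FN=7+14=21 → 46/95 = 0.4842
  disgust: TP=43, FP=7+27=34, FN=5+7=12 → 86/132 = 0.6515
  joy: TP=27, FP=14+7=21, FN=23+27=50 → 54/125 = 0.4320
Macro-F1 score = mean = (0.4842 + 0.6515 + 0.4320) / 3 = 0.523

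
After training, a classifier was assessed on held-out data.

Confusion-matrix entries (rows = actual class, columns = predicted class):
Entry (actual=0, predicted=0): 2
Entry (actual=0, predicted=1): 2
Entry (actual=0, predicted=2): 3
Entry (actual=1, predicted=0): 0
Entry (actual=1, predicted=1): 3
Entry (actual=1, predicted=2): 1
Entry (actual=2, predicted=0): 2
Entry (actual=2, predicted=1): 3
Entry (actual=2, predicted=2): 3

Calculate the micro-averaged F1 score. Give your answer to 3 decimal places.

Micro-averaging pools counts across classes: ΣTP=8, ΣFP=11, ΣFN=11.
Micro-F1 score = 2·TP/(2·TP+FP+FN) on pooled counts = 0.421 (equals overall accuracy in single-label multiclass).

0.421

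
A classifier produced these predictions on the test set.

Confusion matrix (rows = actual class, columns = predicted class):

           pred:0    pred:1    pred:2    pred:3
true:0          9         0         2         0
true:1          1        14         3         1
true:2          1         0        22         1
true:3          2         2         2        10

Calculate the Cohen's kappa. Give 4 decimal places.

Observed agreement pₒ = trace/N = 55/70 = 0.78571
Expected agreement pₑ = Σ (rowᵢ·colᵢ)/N² = (11·13 + 19·16 + 24·29 + 16·12)/70² = 0.27245
κ = (pₒ − pₑ)/(1 − pₑ) = (0.78571 − 0.27245)/(1 − 0.27245) = 0.7055

0.7055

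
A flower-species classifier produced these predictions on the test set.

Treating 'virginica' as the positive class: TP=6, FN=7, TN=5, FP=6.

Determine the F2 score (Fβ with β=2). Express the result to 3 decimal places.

Fβ = (1+β²)·TP / ((1+β²)·TP + β²·FN + FP), with β²=4
= 5·6 / (5·6 + 4·7 + 6) = 0.469

0.469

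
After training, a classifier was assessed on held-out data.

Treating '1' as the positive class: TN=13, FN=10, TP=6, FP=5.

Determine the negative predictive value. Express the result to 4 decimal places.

0.5652

NPV = TN/(TN+FN) = 13/(13+10) = 0.5652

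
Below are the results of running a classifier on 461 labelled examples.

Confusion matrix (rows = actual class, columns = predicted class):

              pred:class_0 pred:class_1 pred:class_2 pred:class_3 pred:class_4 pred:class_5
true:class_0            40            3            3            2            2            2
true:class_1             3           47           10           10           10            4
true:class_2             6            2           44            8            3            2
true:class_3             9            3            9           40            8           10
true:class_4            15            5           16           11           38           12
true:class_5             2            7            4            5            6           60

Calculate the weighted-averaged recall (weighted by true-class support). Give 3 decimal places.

0.584

Per-class recall (TP/(TP+FN)):
  class_0: TP=40, FN=3+3+2+2+2=12 → 40/52 = 0.7692
  class_1: TP=47, FN=3+10+10+10+4=37 → 47/84 = 0.5595
  class_2: TP=44, FN=6+2+8+3+2=21 → 44/65 = 0.6769
  class_3: TP=40, FN=9+3+9+8+10=39 → 40/79 = 0.5063
  class_4: TP=38, FN=15+5+16+11+12=59 → 38/97 = 0.3918
  class_5: TP=60, FN=2+7+4+5+6=24 → 60/84 = 0.7143
Weighted-recall = Σ (supportᵢ/N)·recallᵢ with N=461: (52/461)·0.7692 + (84/461)·0.5595 + (65/461)·0.6769 + (79/461)·0.5063 + (97/461)·0.3918 + (84/461)·0.7143 = 0.584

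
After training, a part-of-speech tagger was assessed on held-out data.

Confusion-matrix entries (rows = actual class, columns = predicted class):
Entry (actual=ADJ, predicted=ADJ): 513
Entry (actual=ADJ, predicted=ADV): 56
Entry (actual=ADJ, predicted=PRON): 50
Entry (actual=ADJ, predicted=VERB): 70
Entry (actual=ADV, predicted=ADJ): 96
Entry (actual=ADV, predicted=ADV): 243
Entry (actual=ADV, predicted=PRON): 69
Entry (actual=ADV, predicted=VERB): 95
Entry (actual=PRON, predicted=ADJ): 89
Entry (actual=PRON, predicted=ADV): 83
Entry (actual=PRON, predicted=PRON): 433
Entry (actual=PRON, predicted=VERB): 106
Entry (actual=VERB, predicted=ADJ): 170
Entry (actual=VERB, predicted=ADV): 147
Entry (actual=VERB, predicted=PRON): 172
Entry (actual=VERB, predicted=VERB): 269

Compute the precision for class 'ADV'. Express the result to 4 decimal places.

0.4594

Treat 'ADV' as positive and all other classes as negative.
precision = TP/(TP+FP).
ADV: TP=243, FP=56+83+147=286 → 243/529 = 0.45936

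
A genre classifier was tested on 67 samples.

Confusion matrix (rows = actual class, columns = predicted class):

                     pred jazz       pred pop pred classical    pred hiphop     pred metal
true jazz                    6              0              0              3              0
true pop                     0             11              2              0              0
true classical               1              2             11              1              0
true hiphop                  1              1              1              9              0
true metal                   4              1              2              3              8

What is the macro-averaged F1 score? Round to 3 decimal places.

0.665

Per-class F1 score (2·TP/(2·TP+FP+FN)):
  jazz: TP=6, FP=0+1+1+4=6, FN=0+0+3+0=3 → 12/21 = 0.5714
  pop: TP=11, FP=0+2+1+1=4, FN=0+2+0+0=2 → 22/28 = 0.7857
  classical: TP=11, FP=0+2+1+2=5, FN=1+2+1+0=4 → 22/31 = 0.7097
  hiphop: TP=9, FP=3+0+1+3=7, FN=1+1+1+0=3 → 18/28 = 0.6429
  metal: TP=8, FP=0+0+0+0=0, FN=4+1+2+3=10 → 16/26 = 0.6154
Macro-F1 score = mean = (0.5714 + 0.7857 + 0.7097 + 0.6429 + 0.6154) / 5 = 0.665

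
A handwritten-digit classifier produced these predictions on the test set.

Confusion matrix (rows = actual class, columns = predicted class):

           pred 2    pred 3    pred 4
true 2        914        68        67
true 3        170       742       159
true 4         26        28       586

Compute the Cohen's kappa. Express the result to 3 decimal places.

Observed agreement pₒ = trace/N = 2242/2760 = 0.8123
Expected agreement pₑ = Σ (rowᵢ·colᵢ)/N² = (1049·1110 + 1071·838 + 640·812)/2760² = 0.3389
κ = (pₒ − pₑ)/(1 − pₑ) = (0.8123 − 0.3389)/(1 − 0.3389) = 0.716

0.716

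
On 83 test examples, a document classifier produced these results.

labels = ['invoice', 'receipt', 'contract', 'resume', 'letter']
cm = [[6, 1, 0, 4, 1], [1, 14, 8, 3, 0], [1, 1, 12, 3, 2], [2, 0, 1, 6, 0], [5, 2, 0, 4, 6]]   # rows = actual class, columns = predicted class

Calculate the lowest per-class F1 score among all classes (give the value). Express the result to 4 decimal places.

0.4138

Per-class F1 score (2·TP/(2·TP+FP+FN)):
  invoice: TP=6, FP=1+1+2+5=9, FN=1+0+4+1=6 → 12/27 = 0.44444
  receipt: TP=14, FP=1+1+0+2=4, FN=1+8+3+0=12 → 28/44 = 0.63636
  contract: TP=12, FP=0+8+1+0=9, FN=1+1+3+2=7 → 24/40 = 0.60000
  resume: TP=6, FP=4+3+3+4=14, FN=2+0+1+0=3 → 12/29 = 0.41379
  letter: TP=6, FP=1+0+2+0=3, FN=5+2+0+4=11 → 12/26 = 0.46154
Lowest is class 'resume' with F1 score = 0.4138.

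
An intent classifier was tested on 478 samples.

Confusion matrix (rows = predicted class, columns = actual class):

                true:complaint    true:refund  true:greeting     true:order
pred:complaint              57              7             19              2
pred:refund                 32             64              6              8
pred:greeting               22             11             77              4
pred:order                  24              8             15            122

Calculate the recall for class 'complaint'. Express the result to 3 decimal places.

0.422

Take TP from the diagonal, FP from the rest of the 'complaint' prediction marginal, FN from the rest of the 'complaint' actual marginal.
recall = TP/(TP+FN).
complaint: TP=57, FN=32+22+24=78 → 57/135 = 0.4222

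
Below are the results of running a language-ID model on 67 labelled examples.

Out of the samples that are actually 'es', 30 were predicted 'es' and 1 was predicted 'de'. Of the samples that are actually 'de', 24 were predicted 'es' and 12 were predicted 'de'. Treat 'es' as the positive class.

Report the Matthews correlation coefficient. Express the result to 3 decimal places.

0.380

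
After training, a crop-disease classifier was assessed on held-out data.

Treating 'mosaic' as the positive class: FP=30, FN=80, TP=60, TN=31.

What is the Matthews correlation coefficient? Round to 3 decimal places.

MCC = (TP·TN − FP·FN) / √((TP+FP)(TP+FN)(TN+FP)(TN+FN))
Numerator = 60·31 − 30·80 = -540
Denominator = √(90·140·61·111) = √85314600 = 9236.5903
MCC = -540 / 9236.5903 = -0.058

-0.058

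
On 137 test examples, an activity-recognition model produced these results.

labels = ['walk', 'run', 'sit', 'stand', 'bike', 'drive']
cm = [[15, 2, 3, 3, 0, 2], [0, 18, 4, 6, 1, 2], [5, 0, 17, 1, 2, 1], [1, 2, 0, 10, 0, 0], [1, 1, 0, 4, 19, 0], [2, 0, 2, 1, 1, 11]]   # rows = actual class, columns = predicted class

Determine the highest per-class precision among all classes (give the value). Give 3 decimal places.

0.826

Per-class precision (TP/(TP+FP)):
  walk: TP=15, FP=0+5+1+1+2=9 → 15/24 = 0.6250
  run: TP=18, FP=2+0+2+1+0=5 → 18/23 = 0.7826
  sit: TP=17, FP=3+4+0+0+2=9 → 17/26 = 0.6538
  stand: TP=10, FP=3+6+1+4+1=15 → 10/25 = 0.4000
  bike: TP=19, FP=0+1+2+0+1=4 → 19/23 = 0.8261
  drive: TP=11, FP=2+2+1+0+0=5 → 11/16 = 0.6875
Highest is class 'bike' with precision = 0.826.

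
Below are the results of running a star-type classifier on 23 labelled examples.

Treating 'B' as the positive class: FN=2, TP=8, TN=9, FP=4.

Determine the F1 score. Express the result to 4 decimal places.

Precision = TP/(TP+FP) = 8/12 = 0.6667
Recall = TP/(TP+FN) = 8/10 = 0.8000
F1 = 2·TP/(2·TP+FP+FN) = 16/22 = 0.7273

0.7273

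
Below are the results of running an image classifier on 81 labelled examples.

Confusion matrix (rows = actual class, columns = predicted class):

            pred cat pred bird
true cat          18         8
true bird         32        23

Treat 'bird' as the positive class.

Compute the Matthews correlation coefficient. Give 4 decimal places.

MCC = (TP·TN − FP·FN) / √((TP+FP)(TP+FN)(TN+FP)(TN+FN))
Numerator = 23·18 − 8·32 = 158
Denominator = √(31·55·26·50) = √2216500 = 1488.7915
MCC = 158 / 1488.7915 = 0.1061

0.1061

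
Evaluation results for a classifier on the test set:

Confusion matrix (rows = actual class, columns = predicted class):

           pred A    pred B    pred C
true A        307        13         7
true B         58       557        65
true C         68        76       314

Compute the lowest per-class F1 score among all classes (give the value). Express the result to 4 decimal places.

0.7441

Per-class F1 score (2·TP/(2·TP+FP+FN)):
  A: TP=307, FP=58+68=126, FN=13+7=20 → 614/760 = 0.80789
  B: TP=557, FP=13+76=89, FN=58+65=123 → 1114/1326 = 0.84012
  C: TP=314, FP=7+65=72, FN=68+76=144 → 628/844 = 0.74408
Lowest is class 'C' with F1 score = 0.7441.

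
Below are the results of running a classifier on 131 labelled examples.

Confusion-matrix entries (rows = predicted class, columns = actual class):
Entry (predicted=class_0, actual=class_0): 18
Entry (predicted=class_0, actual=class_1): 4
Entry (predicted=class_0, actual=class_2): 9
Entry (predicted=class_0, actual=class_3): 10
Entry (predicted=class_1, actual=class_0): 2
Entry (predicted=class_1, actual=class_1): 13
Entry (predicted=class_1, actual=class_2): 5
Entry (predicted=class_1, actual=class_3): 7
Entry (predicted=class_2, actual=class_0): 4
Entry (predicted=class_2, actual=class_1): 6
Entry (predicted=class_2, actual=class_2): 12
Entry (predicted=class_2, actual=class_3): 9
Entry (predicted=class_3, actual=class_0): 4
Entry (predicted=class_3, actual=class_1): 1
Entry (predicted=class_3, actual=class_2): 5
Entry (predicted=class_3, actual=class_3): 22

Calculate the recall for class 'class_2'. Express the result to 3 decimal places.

0.387

recall = TP/(TP+FN).
class_2: TP=12, FN=9+5+5=19 → 12/31 = 0.3871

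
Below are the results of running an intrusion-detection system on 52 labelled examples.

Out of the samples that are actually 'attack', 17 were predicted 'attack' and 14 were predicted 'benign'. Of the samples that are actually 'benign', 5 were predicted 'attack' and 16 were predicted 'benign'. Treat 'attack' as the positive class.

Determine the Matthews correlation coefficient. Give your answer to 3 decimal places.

MCC = (TP·TN − FP·FN) / √((TP+FP)(TP+FN)(TN+FP)(TN+FN))
Numerator = 17·16 − 5·14 = 202
Denominator = √(22·31·21·30) = √429660 = 655.4846
MCC = 202 / 655.4846 = 0.308

0.308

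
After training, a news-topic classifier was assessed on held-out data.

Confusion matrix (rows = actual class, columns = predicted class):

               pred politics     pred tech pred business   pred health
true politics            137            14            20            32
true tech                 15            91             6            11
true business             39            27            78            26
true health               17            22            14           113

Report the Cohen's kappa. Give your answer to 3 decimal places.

Observed agreement pₒ = trace/N = 419/662 = 0.6329
Expected agreement pₑ = Σ (rowᵢ·colᵢ)/N² = (203·208 + 123·154 + 170·118 + 166·182)/662² = 0.2543
κ = (pₒ − pₑ)/(1 − pₑ) = (0.6329 − 0.2543)/(1 − 0.2543) = 0.508

0.508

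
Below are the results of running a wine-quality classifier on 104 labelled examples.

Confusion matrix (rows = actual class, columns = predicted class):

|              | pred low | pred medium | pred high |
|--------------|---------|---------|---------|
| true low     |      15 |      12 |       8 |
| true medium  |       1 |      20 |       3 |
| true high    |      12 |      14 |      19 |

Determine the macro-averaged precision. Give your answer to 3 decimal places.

Per-class precision (TP/(TP+FP)):
  low: TP=15, FP=1+12=13 → 15/28 = 0.5357
  medium: TP=20, FP=12+14=26 → 20/46 = 0.4348
  high: TP=19, FP=8+3=11 → 19/30 = 0.6333
Macro-precision = mean = (0.5357 + 0.4348 + 0.6333) / 3 = 0.535

0.535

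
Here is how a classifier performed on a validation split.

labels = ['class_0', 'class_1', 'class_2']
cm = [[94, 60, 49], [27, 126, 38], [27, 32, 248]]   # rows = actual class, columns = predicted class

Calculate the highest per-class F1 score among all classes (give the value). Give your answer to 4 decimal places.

Per-class F1 score (2·TP/(2·TP+FP+FN)):
  class_0: TP=94, FP=27+27=54, FN=60+49=109 → 188/351 = 0.53561
  class_1: TP=126, FP=60+32=92, FN=27+38=65 → 252/409 = 0.61614
  class_2: TP=248, FP=49+38=87, FN=27+32=59 → 496/642 = 0.77259
Highest is class 'class_2' with F1 score = 0.7726.

0.7726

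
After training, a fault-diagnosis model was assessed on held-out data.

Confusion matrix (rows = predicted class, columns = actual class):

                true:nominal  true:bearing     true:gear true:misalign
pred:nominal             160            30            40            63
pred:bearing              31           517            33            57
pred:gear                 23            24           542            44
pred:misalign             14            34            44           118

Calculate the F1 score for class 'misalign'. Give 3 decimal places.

F1 score = 2·TP/(2·TP+FP+FN).
misalign: TP=118, FP=14+34+44=92, FN=63+57+44=164 → 236/492 = 0.4797

0.480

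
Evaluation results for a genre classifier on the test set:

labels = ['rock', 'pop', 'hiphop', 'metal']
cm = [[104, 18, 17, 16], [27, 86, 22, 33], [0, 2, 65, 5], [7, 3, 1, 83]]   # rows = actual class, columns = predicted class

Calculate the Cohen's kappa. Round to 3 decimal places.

0.587

Observed agreement pₒ = trace/N = 338/489 = 0.6912
Expected agreement pₑ = Σ (rowᵢ·colᵢ)/N² = (155·138 + 168·109 + 72·105 + 94·137)/489² = 0.2515
κ = (pₒ − pₑ)/(1 − pₑ) = (0.6912 − 0.2515)/(1 − 0.2515) = 0.587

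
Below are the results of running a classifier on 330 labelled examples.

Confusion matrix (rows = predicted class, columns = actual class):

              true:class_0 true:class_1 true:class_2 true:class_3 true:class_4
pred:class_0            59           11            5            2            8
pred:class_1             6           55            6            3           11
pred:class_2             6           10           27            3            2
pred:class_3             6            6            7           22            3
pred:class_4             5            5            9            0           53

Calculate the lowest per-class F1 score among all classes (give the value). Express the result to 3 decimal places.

0.529

Per-class F1 score (2·TP/(2·TP+FP+FN)):
  class_0: TP=59, FP=11+5+2+8=26, FN=6+6+6+5=23 → 118/167 = 0.7066
  class_1: TP=55, FP=6+6+3+11=26, FN=11+10+6+5=32 → 110/168 = 0.6548
  class_2: TP=27, FP=6+10+3+2=21, FN=5+6+7+9=27 → 54/102 = 0.5294
  class_3: TP=22, FP=6+6+7+3=22, FN=2+3+3+0=8 → 44/74 = 0.5946
  class_4: TP=53, FP=5+5+9+0=19, FN=8+11+2+3=24 → 106/149 = 0.7114
Lowest is class 'class_2' with F1 score = 0.529.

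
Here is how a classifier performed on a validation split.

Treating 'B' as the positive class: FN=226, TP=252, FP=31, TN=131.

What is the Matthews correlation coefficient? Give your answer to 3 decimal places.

0.294

MCC = (TP·TN − FP·FN) / √((TP+FP)(TP+FN)(TN+FP)(TN+FN))
Numerator = 252·131 − 31·226 = 26006
Denominator = √(283·478·162·357) = √7823436516 = 88450.1923
MCC = 26006 / 88450.1923 = 0.294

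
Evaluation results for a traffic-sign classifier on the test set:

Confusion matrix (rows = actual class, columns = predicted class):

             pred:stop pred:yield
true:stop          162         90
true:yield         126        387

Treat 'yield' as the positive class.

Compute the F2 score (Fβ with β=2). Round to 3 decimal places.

Fβ = (1+β²)·TP / ((1+β²)·TP + β²·FN + FP), with β²=4
= 5·387 / (5·387 + 4·126 + 90) = 0.765

0.765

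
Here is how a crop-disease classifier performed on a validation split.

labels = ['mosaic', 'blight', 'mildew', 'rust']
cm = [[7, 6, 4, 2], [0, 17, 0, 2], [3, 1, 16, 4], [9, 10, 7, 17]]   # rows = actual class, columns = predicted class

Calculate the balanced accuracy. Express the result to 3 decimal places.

0.581

Balanced accuracy = mean of per-class recall.
  mosaic: recall = 7/19 = 0.3684
  blight: recall = 17/19 = 0.8947
  mildew: recall = 16/24 = 0.6667
  rust: recall = 17/43 = 0.3953
Mean = (0.3684 + 0.8947 + 0.6667 + 0.3953) / 4 = 0.581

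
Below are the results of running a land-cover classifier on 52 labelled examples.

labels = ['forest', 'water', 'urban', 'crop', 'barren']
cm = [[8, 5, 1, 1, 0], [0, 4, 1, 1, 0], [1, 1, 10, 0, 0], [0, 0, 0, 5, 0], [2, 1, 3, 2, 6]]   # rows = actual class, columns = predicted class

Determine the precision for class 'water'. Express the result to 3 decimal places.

Treat 'water' as positive and all other classes as negative.
precision = TP/(TP+FP).
water: TP=4, FP=5+1+0+1=7 → 4/11 = 0.3636

0.364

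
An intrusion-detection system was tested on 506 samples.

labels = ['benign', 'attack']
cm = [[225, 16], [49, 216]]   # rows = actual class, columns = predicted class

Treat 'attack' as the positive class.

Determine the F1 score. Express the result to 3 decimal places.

0.869

Precision = TP/(TP+FP) = 216/232 = 0.9310
Recall = TP/(TP+FN) = 216/265 = 0.8151
F1 = 2·TP/(2·TP+FP+FN) = 432/497 = 0.869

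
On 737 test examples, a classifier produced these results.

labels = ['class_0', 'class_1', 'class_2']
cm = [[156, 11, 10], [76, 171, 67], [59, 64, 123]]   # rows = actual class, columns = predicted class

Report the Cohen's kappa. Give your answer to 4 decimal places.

0.4208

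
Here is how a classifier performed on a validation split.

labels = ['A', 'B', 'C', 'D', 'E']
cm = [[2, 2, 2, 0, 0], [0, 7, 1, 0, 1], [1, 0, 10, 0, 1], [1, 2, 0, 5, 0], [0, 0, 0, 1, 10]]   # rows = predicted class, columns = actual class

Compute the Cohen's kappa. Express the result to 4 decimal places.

Observed agreement pₒ = trace/N = 34/46 = 0.73913
Expected agreement pₑ = Σ (rowᵢ·colᵢ)/N² = (4·6 + 11·9 + 13·12 + 6·8 + 12·11)/46² = 0.21692
κ = (pₒ − pₑ)/(1 − pₑ) = (0.73913 − 0.21692)/(1 − 0.21692) = 0.6669

0.6669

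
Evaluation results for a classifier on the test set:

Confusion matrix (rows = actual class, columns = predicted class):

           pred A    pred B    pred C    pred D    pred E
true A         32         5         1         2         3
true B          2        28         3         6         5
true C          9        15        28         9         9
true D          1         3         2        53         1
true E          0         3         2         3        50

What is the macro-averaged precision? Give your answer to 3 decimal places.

0.697

Per-class precision (TP/(TP+FP)):
  A: TP=32, FP=2+9+1+0=12 → 32/44 = 0.7273
  B: TP=28, FP=5+15+3+3=26 → 28/54 = 0.5185
  C: TP=28, FP=1+3+2+2=8 → 28/36 = 0.7778
  D: TP=53, FP=2+6+9+3=20 → 53/73 = 0.7260
  E: TP=50, FP=3+5+9+1=18 → 50/68 = 0.7353
Macro-precision = mean = (0.7273 + 0.5185 + 0.7778 + 0.7260 + 0.7353) / 5 = 0.697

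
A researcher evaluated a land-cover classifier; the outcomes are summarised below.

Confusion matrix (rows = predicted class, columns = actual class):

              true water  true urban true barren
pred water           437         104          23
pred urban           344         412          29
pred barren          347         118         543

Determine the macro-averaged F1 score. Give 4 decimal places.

0.5916

Per-class F1 score (2·TP/(2·TP+FP+FN)):
  water: TP=437, FP=104+23=127, FN=344+347=691 → 874/1692 = 0.51655
  urban: TP=412, FP=344+29=373, FN=104+118=222 → 824/1419 = 0.58069
  barren: TP=543, FP=347+118=465, FN=23+29=52 → 1086/1603 = 0.67748
Macro-F1 score = mean = (0.51655 + 0.58069 + 0.67748) / 3 = 0.5916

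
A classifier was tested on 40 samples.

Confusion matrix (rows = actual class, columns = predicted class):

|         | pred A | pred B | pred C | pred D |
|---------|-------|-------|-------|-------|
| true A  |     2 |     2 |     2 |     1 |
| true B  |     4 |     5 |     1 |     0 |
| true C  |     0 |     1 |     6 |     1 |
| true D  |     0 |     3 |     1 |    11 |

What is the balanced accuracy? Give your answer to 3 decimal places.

0.567

Balanced accuracy = mean of per-class recall.
  A: recall = 2/7 = 0.2857
  B: recall = 5/10 = 0.5000
  C: recall = 6/8 = 0.7500
  D: recall = 11/15 = 0.7333
Mean = (0.2857 + 0.5000 + 0.7500 + 0.7333) / 4 = 0.567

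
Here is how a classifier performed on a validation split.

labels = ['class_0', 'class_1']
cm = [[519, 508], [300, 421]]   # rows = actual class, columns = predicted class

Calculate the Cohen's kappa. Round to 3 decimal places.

Observed agreement pₒ = trace/N = 940/1748 = 0.5378
Expected agreement pₑ = Σ (rowᵢ·colᵢ)/N² = (1027·819 + 721·929)/1748² = 0.4945
κ = (pₒ − pₑ)/(1 − pₑ) = (0.5378 − 0.4945)/(1 − 0.4945) = 0.086

0.086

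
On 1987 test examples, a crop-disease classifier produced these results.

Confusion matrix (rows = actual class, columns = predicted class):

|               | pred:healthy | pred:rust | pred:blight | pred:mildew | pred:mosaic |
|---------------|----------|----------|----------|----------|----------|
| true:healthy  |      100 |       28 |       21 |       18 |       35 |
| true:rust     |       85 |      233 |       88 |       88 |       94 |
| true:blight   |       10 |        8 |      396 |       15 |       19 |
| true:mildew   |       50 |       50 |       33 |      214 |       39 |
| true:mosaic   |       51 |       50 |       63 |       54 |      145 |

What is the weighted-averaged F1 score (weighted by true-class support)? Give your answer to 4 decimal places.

0.5387

Per-class F1 score (2·TP/(2·TP+FP+FN)):
  healthy: TP=100, FP=85+10+50+51=196, FN=28+21+18+35=102 → 200/498 = 0.40161
  rust: TP=233, FP=28+8+50+50=136, FN=85+88+88+94=355 → 466/957 = 0.48694
  blight: TP=396, FP=21+88+33+63=205, FN=10+8+15+19=52 → 792/1049 = 0.75500
  mildew: TP=214, FP=18+88+15+54=175, FN=50+50+33+39=172 → 428/775 = 0.55226
  mosaic: TP=145, FP=35+94+19+39=187, FN=51+50+63+54=218 → 290/695 = 0.41727
Weighted-F1 score = Σ (supportᵢ/N)·F1 scoreᵢ with N=1987: (202/1987)·0.40161 + (588/1987)·0.48694 + (448/1987)·0.75500 + (386/1987)·0.55226 + (363/1987)·0.41727 = 0.5387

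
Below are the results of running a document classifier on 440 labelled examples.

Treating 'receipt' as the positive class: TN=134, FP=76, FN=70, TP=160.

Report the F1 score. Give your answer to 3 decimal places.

Precision = TP/(TP+FP) = 160/236 = 0.6780
Recall = TP/(TP+FN) = 160/230 = 0.6957
F1 = 2·TP/(2·TP+FP+FN) = 320/466 = 0.687

0.687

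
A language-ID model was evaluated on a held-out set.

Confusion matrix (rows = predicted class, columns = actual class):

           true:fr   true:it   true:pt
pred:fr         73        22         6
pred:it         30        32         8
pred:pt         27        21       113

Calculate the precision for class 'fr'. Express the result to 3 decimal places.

precision = TP/(TP+FP).
fr: TP=73, FP=22+6=28 → 73/101 = 0.7228

0.723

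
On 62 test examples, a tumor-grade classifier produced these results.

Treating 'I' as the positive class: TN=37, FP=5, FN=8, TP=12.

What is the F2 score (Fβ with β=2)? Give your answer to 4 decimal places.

0.6186

Fβ = (1+β²)·TP / ((1+β²)·TP + β²·FN + FP), with β²=4
= 5·12 / (5·12 + 4·8 + 5) = 0.6186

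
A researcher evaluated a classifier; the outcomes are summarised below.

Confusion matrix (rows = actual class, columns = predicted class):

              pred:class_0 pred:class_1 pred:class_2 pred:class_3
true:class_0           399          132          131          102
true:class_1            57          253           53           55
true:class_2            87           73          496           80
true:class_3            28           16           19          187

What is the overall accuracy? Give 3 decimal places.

Accuracy = trace / total = (399+253+496+187=1335) / 2168 = 1335/2168 = 0.616

0.616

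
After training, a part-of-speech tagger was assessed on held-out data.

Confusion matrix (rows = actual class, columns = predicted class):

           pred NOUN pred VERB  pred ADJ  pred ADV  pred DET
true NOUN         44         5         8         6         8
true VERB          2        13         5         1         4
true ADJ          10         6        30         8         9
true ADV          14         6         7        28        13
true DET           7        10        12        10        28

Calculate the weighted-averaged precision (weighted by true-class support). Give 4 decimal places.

Per-class precision (TP/(TP+FP)):
  NOUN: TP=44, FP=2+10+14+7=33 → 44/77 = 0.57143
  VERB: TP=13, FP=5+6+6+10=27 → 13/40 = 0.32500
  ADJ: TP=30, FP=8+5+7+12=32 → 30/62 = 0.48387
  ADV: TP=28, FP=6+1+8+10=25 → 28/53 = 0.52830
  DET: TP=28, FP=8+4+9+13=34 → 28/62 = 0.45161
Weighted-precision = Σ (supportᵢ/N)·precisionᵢ with N=294: (71/294)·0.57143 + (25/294)·0.32500 + (63/294)·0.48387 + (68/294)·0.52830 + (67/294)·0.45161 = 0.4944

0.4944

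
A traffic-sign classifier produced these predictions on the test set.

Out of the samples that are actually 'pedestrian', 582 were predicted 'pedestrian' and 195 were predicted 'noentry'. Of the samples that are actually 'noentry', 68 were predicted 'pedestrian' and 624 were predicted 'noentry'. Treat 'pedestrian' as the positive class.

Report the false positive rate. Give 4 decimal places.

0.0983

FPR = FP/(FP+TN) = 68/(68+624) = 0.0983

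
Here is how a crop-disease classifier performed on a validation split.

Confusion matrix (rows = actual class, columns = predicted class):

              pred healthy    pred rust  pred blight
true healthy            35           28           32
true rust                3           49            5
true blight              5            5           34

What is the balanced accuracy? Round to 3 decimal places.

Balanced accuracy = mean of per-class recall.
  healthy: recall = 35/95 = 0.3684
  rust: recall = 49/57 = 0.8596
  blight: recall = 34/44 = 0.7727
Mean = (0.3684 + 0.8596 + 0.7727) / 3 = 0.667

0.667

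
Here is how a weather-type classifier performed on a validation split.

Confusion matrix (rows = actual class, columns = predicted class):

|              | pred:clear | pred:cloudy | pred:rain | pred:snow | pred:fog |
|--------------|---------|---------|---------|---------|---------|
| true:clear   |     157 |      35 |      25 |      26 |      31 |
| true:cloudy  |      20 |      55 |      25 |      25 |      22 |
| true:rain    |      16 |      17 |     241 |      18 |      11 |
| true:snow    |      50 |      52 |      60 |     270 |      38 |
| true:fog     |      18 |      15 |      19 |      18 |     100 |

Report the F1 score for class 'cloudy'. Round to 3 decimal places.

0.343

Take TP from the diagonal, FP from the rest of the 'cloudy' prediction marginal, FN from the rest of the 'cloudy' actual marginal.
F1 score = 2·TP/(2·TP+FP+FN).
cloudy: TP=55, FP=35+17+52+15=119, FN=20+25+25+22=92 → 110/321 = 0.3427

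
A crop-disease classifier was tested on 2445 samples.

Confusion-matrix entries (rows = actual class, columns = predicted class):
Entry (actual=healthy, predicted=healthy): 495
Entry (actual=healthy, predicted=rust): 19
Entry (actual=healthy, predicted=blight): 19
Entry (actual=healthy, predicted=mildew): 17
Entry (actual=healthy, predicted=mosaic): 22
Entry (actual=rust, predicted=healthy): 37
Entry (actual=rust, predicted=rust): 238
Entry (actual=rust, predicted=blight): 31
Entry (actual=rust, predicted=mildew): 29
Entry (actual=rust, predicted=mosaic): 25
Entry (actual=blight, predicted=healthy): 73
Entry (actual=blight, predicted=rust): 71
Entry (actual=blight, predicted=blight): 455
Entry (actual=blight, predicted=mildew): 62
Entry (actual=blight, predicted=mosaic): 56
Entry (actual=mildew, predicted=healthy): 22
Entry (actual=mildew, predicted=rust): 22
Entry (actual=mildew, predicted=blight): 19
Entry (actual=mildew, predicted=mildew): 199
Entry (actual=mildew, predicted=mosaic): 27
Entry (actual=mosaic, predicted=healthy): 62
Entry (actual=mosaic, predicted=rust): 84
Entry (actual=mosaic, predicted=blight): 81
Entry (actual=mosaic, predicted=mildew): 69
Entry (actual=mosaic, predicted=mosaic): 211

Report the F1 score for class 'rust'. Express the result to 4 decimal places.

F1 score = 2·TP/(2·TP+FP+FN).
rust: TP=238, FP=19+71+22+84=196, FN=37+31+29+25=122 → 476/794 = 0.59950

0.5995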